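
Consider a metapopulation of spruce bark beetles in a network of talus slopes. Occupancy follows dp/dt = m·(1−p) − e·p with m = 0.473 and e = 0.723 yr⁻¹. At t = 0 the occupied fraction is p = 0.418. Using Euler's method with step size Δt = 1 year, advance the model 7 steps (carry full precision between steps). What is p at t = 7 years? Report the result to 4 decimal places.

0.3955

Update rule: p ← p + [m·(1−p) − e·p]·Δt with Δt = 1.
step 1: Δp = -0.02693, p = 0.39107
step 2: Δp = +0.00528, p = 0.39635
step 3: Δp = -0.00103, p = 0.39532
step 4: Δp = +0.00020, p = 0.39552
step 5: Δp = -0.00004, p = 0.39548
step 6: Δp = +0.00001, p = 0.39549
step 7: Δp = -0.00000, p = 0.39548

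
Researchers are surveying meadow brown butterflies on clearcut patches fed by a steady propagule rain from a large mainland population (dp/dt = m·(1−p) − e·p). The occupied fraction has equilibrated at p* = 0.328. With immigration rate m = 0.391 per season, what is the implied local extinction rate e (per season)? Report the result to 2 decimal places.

0.80

At equilibrium m(1−p*) = e·p*, so e = m(1−p*)/p*.
e = 0.391 × 0.6720 / 0.328 = 0.8011.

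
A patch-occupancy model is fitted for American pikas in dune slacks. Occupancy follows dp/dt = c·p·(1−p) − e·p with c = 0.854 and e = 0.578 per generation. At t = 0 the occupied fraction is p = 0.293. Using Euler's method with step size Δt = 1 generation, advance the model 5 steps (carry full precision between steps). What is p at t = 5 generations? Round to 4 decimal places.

0.3165

Update rule: p ← p + [c·p·(1−p) − e·p]·Δt with Δt = 1.
step 1: Δp = +0.00755, p = 0.30055
step 2: Δp = +0.00581, p = 0.30636
step 3: Δp = +0.00440, p = 0.31076
step 4: Δp = +0.00330, p = 0.31406
step 5: Δp = +0.00245, p = 0.31651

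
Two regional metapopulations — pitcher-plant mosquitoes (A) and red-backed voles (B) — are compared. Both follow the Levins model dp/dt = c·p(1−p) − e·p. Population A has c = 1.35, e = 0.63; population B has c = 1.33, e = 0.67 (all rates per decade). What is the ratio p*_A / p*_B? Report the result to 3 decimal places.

A: p*_A = 1 − 0.63/1.35 = 0.5333.
B: p*_B = 1 − 0.67/1.33 = 0.4962.
p*_A / p*_B = 0.5333/0.4962 = 1.0747.

1.075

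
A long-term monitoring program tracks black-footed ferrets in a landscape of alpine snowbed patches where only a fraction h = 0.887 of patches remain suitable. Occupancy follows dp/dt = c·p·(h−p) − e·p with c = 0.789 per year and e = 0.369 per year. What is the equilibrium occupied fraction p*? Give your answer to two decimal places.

Setting dp/dt = 0 and dividing by p* gives c·(h−p*) = e.
So p* = h − e/c = 0.887 − 0.369/0.789 = 0.887 − 0.4677 = 0.4193.

0.42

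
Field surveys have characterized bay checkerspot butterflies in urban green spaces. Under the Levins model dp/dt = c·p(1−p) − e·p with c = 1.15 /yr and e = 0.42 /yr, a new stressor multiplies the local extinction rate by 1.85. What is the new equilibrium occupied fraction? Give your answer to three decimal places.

0.324

Before: p* = 1 − 0.42/1.15 = 0.6348.
After the change, c = 1.15, e = 0.777, so p* = 1 − 0.777/1.15 = 0.3243.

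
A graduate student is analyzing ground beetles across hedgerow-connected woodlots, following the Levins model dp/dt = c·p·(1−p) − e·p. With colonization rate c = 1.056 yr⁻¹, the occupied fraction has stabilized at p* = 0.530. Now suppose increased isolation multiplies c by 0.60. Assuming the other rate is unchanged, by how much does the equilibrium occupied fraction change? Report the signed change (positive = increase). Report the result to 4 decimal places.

-0.3133

Balance c(1−p*) = e gives e = 1.056×(1 − 0.53000) = 0.49632.
New p* = 1 − e/c = 1 − 0.49632/0.63360 = 0.21667.
Δp* = 0.21667 − 0.53000 = -0.31333.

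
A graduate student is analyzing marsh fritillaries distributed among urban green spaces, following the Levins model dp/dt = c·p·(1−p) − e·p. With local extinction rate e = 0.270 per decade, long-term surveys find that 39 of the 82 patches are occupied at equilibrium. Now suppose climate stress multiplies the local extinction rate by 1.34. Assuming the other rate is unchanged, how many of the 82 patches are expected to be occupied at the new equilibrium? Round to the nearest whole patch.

Observed p* = 39/82 = 0.47561.
Balance c(1−p*) = e gives c = e/(1 − 0.47561) = 0.270/0.52439 = 0.51488.
New p* = 1 − e/c = 1 − 0.36180/0.51488 = 0.29731.
Expected occupied = 82 × 0.29731 = 24.38 ≈ 24.

24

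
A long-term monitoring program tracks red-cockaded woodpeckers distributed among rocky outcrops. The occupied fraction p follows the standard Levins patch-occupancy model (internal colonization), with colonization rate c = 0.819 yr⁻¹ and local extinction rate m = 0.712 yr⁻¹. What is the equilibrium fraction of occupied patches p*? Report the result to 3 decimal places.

0.131

Setting dp/dt = 0 and dividing through by p* gives c·(1−p*) = m.
So p* = 1 − m/c = 1 − 0.712/0.819 = 1 − 0.8694 = 0.1306.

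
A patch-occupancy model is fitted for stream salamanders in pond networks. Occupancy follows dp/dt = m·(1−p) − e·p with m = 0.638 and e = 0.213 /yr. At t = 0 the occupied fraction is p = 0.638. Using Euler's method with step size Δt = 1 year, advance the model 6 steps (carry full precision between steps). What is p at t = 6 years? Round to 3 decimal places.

Update rule: p ← p + [m·(1−p) − e·p]·Δt with Δt = 1.
t = 1: p = 0.63800 + (+0.09506) = 0.73306
t = 2: p = 0.73306 + (+0.01416) = 0.74723
t = 3: p = 0.74723 + (+0.00211) = 0.74934
t = 4: p = 0.74934 + (+0.00031) = 0.74965
t = 5: p = 0.74965 + (+0.00005) = 0.74970
t = 6: p = 0.74970 + (+0.00001) = 0.74971

0.750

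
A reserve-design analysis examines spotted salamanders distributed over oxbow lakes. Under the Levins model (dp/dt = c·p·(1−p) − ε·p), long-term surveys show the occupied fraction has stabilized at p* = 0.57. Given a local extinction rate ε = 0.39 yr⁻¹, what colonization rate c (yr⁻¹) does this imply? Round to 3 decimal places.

0.907

At equilibrium c(1−p*) = ε, so c = ε/(1−p*).
c = 0.39/(1 − 0.57) = 0.39/0.4300 = 0.9070.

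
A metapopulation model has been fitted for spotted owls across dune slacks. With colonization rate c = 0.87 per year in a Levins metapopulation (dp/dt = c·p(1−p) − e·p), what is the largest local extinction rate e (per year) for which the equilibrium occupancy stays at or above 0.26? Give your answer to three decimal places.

1 − e/c ≥ 0.26 ⇒ e ≤ c(1 − 0.26) = 0.87 × 0.7400.
e_max = 0.6438.

0.644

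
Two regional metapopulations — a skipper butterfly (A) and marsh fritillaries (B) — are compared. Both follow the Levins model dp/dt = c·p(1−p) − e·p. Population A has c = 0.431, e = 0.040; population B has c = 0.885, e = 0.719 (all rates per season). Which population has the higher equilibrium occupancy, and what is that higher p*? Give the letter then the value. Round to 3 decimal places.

A: p*_A = 1 − 0.040/0.431 = 0.9072.
B: p*_B = 1 − 0.719/0.885 = 0.1876.
A is higher at 0.9072.

A, 0.907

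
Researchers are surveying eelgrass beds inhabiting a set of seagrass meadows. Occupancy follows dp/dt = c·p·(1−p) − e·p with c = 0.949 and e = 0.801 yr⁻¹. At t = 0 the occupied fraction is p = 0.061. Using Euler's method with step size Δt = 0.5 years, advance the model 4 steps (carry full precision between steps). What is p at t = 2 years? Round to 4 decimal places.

Update rule: p ← p + [c·p·(1−p) − e·p]·Δt with Δt = 0.5.
p: 0.06100 → 0.06375  (Δp = +0.00275)
p: 0.06375 → 0.06654  (Δp = +0.00279)
p: 0.06654 → 0.06936  (Δp = +0.00282)
p: 0.06936 → 0.07221  (Δp = +0.00285)

0.0722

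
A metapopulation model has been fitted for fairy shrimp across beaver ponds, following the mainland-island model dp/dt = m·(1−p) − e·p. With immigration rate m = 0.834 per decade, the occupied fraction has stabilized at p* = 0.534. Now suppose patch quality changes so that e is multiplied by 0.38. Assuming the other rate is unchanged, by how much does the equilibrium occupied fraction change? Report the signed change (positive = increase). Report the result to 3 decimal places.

0.217

Balance m(1−p*) = e·p* gives e = m(1−p*)/p* = 0.834×0.46600/0.53400 = 0.72780.
New p* = m/(m+e) = 0.83400/(0.83400+0.27656) = 0.75097.
Δp* = 0.75097 − 0.53400 = +0.21697.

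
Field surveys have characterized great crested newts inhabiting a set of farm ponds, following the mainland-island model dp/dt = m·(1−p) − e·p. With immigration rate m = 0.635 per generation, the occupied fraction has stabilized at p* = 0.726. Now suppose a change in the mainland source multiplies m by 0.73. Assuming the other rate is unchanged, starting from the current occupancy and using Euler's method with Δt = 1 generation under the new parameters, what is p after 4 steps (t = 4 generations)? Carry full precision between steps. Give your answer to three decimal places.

Balance m(1−p*) = e·p* gives e = m(1−p*)/p* = 0.635×0.27400/0.72600 = 0.23966.
Starting from p₀ = 0.72600; update p ← p + (dp/dt)·Δt with the new parameters.
p: 0.72600 → 0.67902  (Δp = -0.04698)
p: 0.67902 → 0.66508  (Δp = -0.01394)
p: 0.66508 → 0.66094  (Δp = -0.00414)
p: 0.66094 → 0.65971  (Δp = -0.00123)

0.660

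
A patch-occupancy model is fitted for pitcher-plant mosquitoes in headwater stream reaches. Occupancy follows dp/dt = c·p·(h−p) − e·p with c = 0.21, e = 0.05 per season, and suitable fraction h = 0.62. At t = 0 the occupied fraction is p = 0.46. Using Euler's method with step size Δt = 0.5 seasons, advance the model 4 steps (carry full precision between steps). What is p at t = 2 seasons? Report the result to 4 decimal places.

Update rule: p ← p + [c·p·(h−p) − e·p]·Δt with Δt = 0.5.
t = 0.5: p = 0.46000 + (-0.00377) = 0.45623
t = 1: p = 0.45623 + (-0.00356) = 0.45267
t = 1.5: p = 0.45267 + (-0.00336) = 0.44930
t = 2: p = 0.44930 + (-0.00318) = 0.44612

0.4461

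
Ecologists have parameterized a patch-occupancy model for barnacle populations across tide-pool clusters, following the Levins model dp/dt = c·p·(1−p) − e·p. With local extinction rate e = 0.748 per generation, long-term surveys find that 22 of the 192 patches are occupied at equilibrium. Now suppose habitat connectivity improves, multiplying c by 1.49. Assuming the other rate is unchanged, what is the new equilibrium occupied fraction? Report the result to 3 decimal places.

Observed p* = 22/192 = 0.11458.
Balance c(1−p*) = e gives c = e/(1 − 0.11458) = 0.748/0.88542 = 0.84480.
New p* = 1 − e/c = 1 − 0.74800/1.25875 = 0.40576.

0.406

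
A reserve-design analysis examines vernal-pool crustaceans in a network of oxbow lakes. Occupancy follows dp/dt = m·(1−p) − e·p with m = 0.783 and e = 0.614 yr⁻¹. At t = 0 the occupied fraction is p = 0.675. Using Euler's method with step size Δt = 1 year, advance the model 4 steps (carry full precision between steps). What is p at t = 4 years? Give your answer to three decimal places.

0.563

Update rule: p ← p + [m·(1−p) − e·p]·Δt with Δt = 1.
step 1: Δp = -0.15998, p = 0.51502
step 2: Δp = +0.06351, p = 0.57854
step 3: Δp = -0.02521, p = 0.55332
step 4: Δp = +0.01001, p = 0.56333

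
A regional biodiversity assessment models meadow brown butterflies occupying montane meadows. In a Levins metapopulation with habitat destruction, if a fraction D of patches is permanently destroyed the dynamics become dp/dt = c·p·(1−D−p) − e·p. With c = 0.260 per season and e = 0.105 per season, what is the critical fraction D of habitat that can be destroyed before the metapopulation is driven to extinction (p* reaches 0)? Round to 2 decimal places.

0.60

The nontrivial equilibrium is p* = (1−D) − e/c; extinction occurs when this hits zero.
So D_crit = 1 − e/c = 1 − 0.105/0.260 = 1 − 0.4038 = 0.5962.
Note this equals the original equilibrium occupancy — the Levins extinction-debt result.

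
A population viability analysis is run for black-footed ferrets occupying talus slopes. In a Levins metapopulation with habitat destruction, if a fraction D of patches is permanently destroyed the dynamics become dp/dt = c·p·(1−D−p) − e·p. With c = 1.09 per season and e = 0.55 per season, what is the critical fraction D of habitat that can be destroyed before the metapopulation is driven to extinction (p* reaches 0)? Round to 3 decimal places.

0.495

The nontrivial equilibrium is p* = (1−D) − e/c; extinction occurs when this hits zero.
So D_crit = 1 − e/c = 1 − 0.55/1.09 = 1 − 0.5046 = 0.4954.
Note this equals the original equilibrium occupancy — the Levins extinction-debt result.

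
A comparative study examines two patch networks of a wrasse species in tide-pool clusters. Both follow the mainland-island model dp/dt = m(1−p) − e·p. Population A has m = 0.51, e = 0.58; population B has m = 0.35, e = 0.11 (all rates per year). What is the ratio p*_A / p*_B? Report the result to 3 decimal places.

A: p*_A = m/(m+e) = 0.51/1.0900 = 0.4679.
B: p*_B = 0.35/0.4600 = 0.7609.
p*_A / p*_B = 0.4679/0.7609 = 0.6149.

0.615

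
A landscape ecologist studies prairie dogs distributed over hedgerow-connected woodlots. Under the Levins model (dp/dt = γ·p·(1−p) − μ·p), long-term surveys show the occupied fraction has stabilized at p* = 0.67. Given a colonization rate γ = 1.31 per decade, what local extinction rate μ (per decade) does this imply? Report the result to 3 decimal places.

At equilibrium γ(1−p*) = μ.
μ = 1.31 × (1 − 0.67) = 1.31 × 0.3300 = 0.4323.

0.432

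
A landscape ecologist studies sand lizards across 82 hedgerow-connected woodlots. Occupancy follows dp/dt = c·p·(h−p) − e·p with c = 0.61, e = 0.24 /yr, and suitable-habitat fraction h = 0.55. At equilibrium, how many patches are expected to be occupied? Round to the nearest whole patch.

p* = h − e/c = 0.55 − 0.3934 = 0.1566.
Expected occupied patches = N × p* = 82 × 0.1566 = 12.84 ≈ 13.

13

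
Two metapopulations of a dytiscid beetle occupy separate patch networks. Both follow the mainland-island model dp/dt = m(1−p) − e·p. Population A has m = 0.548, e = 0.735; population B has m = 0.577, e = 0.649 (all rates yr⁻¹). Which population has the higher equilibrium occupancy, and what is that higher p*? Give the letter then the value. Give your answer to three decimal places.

A: p*_A = m/(m+e) = 0.548/1.2830 = 0.4271.
B: p*_B = 0.577/1.2260 = 0.4706.
B is higher at 0.4706.

B, 0.471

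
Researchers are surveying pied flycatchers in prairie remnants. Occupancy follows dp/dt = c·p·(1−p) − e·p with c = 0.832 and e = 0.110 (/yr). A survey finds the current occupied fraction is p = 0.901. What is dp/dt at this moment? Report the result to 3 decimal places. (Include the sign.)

-0.025

Colonization term: c·p·(1−p) = 0.832×0.901×0.0990 = 0.07421.
Extinction term: e·p = 0.09911.
dp/dt = 0.07421 − 0.09911 = -0.02490.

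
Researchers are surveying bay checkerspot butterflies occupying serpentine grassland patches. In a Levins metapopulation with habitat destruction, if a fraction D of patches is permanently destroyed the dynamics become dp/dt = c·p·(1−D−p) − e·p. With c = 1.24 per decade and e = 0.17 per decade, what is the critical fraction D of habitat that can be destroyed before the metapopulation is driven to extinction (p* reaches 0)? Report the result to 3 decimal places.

0.863

The nontrivial equilibrium is p* = (1−D) − e/c; extinction occurs when this hits zero.
So D_crit = 1 − e/c = 1 − 0.17/1.24 = 1 − 0.1371 = 0.8629.
Note this equals the original equilibrium occupancy — the Levins extinction-debt result.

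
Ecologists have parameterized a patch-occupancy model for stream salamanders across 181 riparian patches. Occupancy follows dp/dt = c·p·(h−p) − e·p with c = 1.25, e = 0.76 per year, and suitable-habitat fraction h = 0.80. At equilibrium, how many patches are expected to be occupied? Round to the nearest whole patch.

p* = h − e/c = 0.80 − 0.6080 = 0.1920.
Expected occupied patches = N × p* = 181 × 0.1920 = 34.75 ≈ 35.

35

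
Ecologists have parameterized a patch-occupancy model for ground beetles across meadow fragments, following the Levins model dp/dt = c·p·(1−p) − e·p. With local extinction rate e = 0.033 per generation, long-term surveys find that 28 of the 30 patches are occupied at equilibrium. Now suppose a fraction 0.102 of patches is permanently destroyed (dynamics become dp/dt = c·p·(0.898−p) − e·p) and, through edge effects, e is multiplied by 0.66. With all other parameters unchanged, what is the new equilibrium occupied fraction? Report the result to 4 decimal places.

0.8540

Observed p* = 28/30 = 0.93333.
Balance c(1−p*) = e gives c = e/(1 − 0.93333) = 0.033/0.06667 = 0.49498.
New p* = 0.898 − e/c = 0.898 − 0.02178/0.49498 = 0.85400.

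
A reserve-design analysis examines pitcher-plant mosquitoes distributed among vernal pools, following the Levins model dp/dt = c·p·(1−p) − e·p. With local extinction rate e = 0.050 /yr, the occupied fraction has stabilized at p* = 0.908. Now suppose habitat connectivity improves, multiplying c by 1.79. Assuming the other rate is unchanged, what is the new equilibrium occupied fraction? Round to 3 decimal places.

Balance c(1−p*) = e gives c = e/(1 − 0.90800) = 0.050/0.09200 = 0.54348.
New p* = 1 − e/c = 1 − 0.05000/0.97283 = 0.94860.

0.949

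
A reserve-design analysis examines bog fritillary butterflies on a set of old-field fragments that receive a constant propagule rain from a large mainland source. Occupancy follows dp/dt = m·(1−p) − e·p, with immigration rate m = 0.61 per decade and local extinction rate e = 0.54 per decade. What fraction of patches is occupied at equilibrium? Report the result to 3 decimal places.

0.530

Setting dp/dt = 0: m − m·p* = e·p*, so m = (m+e)·p*.
p* = m/(m+e) = 0.61/(0.61+0.54) = 0.61/1.1500 = 0.5304.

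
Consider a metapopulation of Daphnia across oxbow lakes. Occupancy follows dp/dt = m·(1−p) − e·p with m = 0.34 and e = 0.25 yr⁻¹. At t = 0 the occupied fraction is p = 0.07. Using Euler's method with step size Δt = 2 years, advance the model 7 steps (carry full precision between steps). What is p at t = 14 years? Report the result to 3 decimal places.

Update rule: p ← p + [m·(1−p) − e·p]·Δt with Δt = 2.
t = 2: p = 0.07000 + (+0.59740) = 0.66740
t = 4: p = 0.66740 + (-0.10753) = 0.55987
t = 6: p = 0.55987 + (+0.01936) = 0.57922
t = 8: p = 0.57922 + (-0.00348) = 0.57574
t = 10: p = 0.57574 + (+0.00063) = 0.57637
t = 12: p = 0.57637 + (-0.00011) = 0.57625
t = 14: p = 0.57625 + (+0.00002) = 0.57627

0.576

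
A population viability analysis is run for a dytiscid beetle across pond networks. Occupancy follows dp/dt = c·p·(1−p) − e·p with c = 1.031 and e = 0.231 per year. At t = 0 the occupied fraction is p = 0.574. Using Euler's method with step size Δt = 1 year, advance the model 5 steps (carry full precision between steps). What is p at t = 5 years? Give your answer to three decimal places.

Update rule: p ← p + [c·p·(1−p) − e·p]·Δt with Δt = 1.
p: 0.57400 → 0.69351  (Δp = +0.11951)
p: 0.69351 → 0.75245  (Δp = +0.05894)
p: 0.75245 → 0.77068  (Δp = +0.01823)
p: 0.77068 → 0.77486  (Δp = +0.00419)
p: 0.77486 → 0.77573  (Δp = +0.00086)

0.776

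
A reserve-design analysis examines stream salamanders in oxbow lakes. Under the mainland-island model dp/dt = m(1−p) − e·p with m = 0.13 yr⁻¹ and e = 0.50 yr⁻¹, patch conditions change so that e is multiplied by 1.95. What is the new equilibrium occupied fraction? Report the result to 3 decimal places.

0.118

Before: p* = 0.13/(0.13+0.50) = 0.2063.
After: m = 0.13, e = 0.975; p* = 0.13/1.1050 = 0.1176.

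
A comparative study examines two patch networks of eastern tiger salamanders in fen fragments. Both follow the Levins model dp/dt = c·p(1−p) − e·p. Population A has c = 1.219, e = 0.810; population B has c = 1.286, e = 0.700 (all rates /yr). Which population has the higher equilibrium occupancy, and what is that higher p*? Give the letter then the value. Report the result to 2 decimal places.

A: p*_A = 1 − 0.810/1.219 = 0.3355.
B: p*_B = 1 − 0.700/1.286 = 0.4557.
B is higher at 0.4557.

B, 0.46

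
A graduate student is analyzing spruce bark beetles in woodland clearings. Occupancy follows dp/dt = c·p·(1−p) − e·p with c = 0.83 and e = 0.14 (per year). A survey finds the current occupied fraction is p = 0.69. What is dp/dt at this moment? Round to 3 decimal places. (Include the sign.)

0.081

Colonization term: c·p·(1−p) = 0.83×0.69×0.3100 = 0.17754.
Extinction term: e·p = 0.09660.
dp/dt = 0.17754 − 0.09660 = 0.08094.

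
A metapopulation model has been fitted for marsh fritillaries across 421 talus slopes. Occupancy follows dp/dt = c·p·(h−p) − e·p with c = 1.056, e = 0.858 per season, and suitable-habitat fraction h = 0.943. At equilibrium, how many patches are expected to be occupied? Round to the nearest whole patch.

55

p* = h − e/c = 0.943 − 0.8125 = 0.1305.
Expected occupied patches = N × p* = 421 × 0.1305 = 54.94 ≈ 55.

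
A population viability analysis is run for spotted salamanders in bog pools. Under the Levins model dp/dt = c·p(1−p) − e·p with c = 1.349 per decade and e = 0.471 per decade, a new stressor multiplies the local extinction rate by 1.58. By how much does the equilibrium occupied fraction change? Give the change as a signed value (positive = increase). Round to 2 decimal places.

-0.20

Before: p* = 1 − 0.471/1.349 = 0.6509.
After the change, c = 1.349, e = 0.74418, so p* = 1 − 0.74418/1.349 = 0.4483.
Δp* = 0.4483 − 0.6509 = -0.2025.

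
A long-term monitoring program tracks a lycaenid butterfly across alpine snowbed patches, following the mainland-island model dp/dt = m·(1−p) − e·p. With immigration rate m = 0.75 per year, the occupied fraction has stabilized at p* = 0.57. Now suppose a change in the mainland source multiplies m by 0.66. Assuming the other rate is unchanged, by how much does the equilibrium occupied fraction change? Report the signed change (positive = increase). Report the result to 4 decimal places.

-0.1034

Balance m(1−p*) = e·p* gives e = m(1−p*)/p* = 0.75×0.43000/0.57000 = 0.56579.
New p* = m/(m+e) = 0.49500/(0.49500+0.56579) = 0.46663.
Δp* = 0.46663 − 0.57000 = -0.10337.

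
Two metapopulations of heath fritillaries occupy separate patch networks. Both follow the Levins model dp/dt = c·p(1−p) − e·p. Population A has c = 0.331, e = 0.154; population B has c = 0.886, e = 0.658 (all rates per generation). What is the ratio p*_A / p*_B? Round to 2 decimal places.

2.08

A: p*_A = 1 − 0.154/0.331 = 0.5347.
B: p*_B = 1 − 0.658/0.886 = 0.2573.
p*_A / p*_B = 0.5347/0.2573 = 2.0780.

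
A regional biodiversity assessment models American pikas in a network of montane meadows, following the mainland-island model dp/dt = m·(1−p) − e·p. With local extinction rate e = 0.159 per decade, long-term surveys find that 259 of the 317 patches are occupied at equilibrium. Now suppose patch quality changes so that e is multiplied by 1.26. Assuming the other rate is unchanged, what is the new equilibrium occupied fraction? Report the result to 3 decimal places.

Observed p* = 259/317 = 0.81703.
Balance m(1−p*) = e·p* gives m = e·p*/(1−p*) = 0.159×0.81703/0.18297 = 0.70999.
New p* = m/(m+e) = 0.70999/(0.70999+0.20034) = 0.77993.

0.780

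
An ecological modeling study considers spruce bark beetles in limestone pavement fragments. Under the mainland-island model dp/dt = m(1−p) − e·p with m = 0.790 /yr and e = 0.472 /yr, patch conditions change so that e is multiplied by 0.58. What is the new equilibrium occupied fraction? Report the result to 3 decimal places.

0.743

Before: p* = 0.790/(0.790+0.472) = 0.6260.
After: m = 0.79, e = 0.27376; p* = 0.79/1.0638 = 0.7426.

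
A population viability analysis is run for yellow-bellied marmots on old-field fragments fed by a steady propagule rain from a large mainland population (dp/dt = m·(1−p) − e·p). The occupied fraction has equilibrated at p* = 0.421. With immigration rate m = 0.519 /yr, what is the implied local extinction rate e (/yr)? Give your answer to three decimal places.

At equilibrium m(1−p*) = e·p*, so e = m(1−p*)/p*.
e = 0.519 × 0.5790 / 0.421 = 0.7138.

0.714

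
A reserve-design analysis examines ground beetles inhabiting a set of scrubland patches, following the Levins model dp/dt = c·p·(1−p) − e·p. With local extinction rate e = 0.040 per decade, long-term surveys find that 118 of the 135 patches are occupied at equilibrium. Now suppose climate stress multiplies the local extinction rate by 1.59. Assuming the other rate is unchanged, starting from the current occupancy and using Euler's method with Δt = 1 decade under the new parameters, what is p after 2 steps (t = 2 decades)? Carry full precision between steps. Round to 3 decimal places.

0.839

Observed p* = 118/135 = 0.87407.
Balance c(1−p*) = e gives c = e/(1 − 0.87407) = 0.040/0.12593 = 0.31765.
Starting from p₀ = 0.87407; update p ← p + (dp/dt)·Δt with the new parameters.
t = 1: p = 0.87407 + (-0.02063) = 0.85345
t = 2: p = 0.85345 + (-0.01455) = 0.83890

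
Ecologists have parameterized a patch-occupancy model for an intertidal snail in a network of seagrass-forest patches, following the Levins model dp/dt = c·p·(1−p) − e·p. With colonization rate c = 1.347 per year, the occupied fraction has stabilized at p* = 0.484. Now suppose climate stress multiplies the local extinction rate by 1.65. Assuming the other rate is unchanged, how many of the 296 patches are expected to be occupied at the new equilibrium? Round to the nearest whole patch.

44

Balance c(1−p*) = e gives e = 1.347×(1 − 0.48400) = 0.69505.
New p* = 1 − e/c = 1 − 1.14683/1.34700 = 0.14860.
Expected occupied = 296 × 0.14860 = 43.99 ≈ 44.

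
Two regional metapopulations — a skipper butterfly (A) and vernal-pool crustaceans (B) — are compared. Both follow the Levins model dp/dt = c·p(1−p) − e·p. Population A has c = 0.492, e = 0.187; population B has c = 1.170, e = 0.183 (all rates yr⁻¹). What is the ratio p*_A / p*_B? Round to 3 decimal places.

0.735

A: p*_A = 1 − 0.187/0.492 = 0.6199.
B: p*_B = 1 − 0.183/1.170 = 0.8436.
p*_A / p*_B = 0.6199/0.8436 = 0.7349.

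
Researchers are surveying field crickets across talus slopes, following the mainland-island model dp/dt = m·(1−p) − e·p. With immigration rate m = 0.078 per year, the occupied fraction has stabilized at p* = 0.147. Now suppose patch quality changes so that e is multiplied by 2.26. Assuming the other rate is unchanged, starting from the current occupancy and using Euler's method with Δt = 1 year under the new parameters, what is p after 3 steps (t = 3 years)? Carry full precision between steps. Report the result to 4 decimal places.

Balance m(1−p*) = e·p* gives e = m(1−p*)/p* = 0.078×0.85300/0.14700 = 0.45261.
Starting from p₀ = 0.14700; update p ← p + (dp/dt)·Δt with the new parameters.
p: 0.14700 → 0.06317  (Δp = -0.08383)
p: 0.06317 → 0.07163  (Δp = +0.00846)
p: 0.07163 → 0.07077  (Δp = -0.00085)

0.0708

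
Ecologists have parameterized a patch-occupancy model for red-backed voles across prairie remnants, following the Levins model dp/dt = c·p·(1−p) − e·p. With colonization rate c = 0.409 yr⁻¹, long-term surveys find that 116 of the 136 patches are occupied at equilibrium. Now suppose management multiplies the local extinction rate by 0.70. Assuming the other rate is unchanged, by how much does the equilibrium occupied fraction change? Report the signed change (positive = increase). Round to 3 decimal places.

0.044

Observed p* = 116/136 = 0.85294.
Balance c(1−p*) = e gives e = 0.409×(1 − 0.85294) = 0.06015.
New p* = 1 − e/c = 1 − 0.04210/0.40900 = 0.89707.
Δp* = 0.89707 − 0.85294 = +0.04413.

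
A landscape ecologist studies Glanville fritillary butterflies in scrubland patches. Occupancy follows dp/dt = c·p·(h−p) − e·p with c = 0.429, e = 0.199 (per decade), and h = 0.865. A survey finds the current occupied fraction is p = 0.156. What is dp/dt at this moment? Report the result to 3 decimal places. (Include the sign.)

Colonization term: c·p·(h−p) = 0.429×0.156×0.7090 = 0.04745.
Extinction term: e·p = 0.03104.
dp/dt = 0.04745 − 0.03104 = 0.01641.

0.016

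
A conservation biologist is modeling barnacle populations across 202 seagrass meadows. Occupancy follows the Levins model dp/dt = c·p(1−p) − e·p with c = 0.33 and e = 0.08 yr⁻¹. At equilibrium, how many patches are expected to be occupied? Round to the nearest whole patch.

153

p* = 1 − e/c = 1 − 0.08/0.33 = 0.7576.
Expected occupied patches = N × p* = 202 × 0.7576 = 153.03 ≈ 153.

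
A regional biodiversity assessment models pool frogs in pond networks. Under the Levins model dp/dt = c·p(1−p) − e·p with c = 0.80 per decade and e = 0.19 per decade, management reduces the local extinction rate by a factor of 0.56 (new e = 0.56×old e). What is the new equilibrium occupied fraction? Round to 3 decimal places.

Before: p* = 1 − 0.19/0.80 = 0.7625.
After the change, c = 0.8, e = 0.1064, so p* = 1 − 0.1064/0.8 = 0.8670.

0.867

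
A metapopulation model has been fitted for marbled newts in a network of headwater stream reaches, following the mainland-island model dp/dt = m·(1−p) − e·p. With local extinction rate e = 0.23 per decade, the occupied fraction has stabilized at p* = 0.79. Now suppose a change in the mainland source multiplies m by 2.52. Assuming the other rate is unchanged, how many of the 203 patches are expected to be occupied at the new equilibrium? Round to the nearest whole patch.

184

Balance m(1−p*) = e·p* gives m = e·p*/(1−p*) = 0.23×0.79000/0.21000 = 0.86524.
New p* = m/(m+e) = 2.18040/(2.18040+0.23000) = 0.90458.
Expected occupied = 203 × 0.90458 = 183.63 ≈ 184.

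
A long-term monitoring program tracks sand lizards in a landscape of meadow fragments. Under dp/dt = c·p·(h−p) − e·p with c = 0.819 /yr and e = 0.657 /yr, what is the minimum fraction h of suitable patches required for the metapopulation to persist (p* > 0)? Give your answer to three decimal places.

p* = h − e/c is positive only when h > e/c.
h_min = e/c = 0.657/0.819 = 0.8022.

0.802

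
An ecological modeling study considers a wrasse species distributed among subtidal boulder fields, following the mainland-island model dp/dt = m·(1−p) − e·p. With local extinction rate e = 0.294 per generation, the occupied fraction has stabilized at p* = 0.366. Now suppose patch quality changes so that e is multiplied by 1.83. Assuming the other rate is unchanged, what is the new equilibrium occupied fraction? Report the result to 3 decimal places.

0.240

Balance m(1−p*) = e·p* gives m = e·p*/(1−p*) = 0.294×0.36600/0.63400 = 0.16972.
New p* = m/(m+e) = 0.16972/(0.16972+0.53802) = 0.23981.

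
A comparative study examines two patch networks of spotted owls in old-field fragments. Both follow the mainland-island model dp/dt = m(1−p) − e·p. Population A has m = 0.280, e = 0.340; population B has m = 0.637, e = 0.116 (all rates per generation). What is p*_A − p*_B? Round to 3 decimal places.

A: p*_A = m/(m+e) = 0.280/0.6200 = 0.4516.
B: p*_B = 0.637/0.7530 = 0.8459.
p*_A − p*_B = 0.4516 − 0.8459 = -0.3943.

-0.394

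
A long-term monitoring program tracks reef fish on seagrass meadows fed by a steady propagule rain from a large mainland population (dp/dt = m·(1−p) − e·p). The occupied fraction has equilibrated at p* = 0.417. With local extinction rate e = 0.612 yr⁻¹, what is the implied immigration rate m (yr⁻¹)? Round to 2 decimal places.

At equilibrium m(1−p*) = e·p*, so m = e·p*/(1−p*).
m = 0.612 × 0.417 / 0.5830 = 0.2552/0.5830 = 0.4377.

0.44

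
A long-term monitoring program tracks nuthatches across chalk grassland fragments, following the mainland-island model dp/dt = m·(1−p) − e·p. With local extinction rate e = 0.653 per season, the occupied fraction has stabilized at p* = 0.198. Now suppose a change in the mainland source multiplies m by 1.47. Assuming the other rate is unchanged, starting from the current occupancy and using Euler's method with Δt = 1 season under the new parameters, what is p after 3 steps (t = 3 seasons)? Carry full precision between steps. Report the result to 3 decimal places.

Balance m(1−p*) = e·p* gives m = e·p*/(1−p*) = 0.653×0.19800/0.80200 = 0.16121.
Starting from p₀ = 0.19800; update p ← p + (dp/dt)·Δt with the new parameters.
t = 1: p = 0.19800 + (+0.06077) = 0.25877
t = 2: p = 0.25877 + (+0.00669) = 0.26545
t = 3: p = 0.26545 + (+0.00074) = 0.26619

0.266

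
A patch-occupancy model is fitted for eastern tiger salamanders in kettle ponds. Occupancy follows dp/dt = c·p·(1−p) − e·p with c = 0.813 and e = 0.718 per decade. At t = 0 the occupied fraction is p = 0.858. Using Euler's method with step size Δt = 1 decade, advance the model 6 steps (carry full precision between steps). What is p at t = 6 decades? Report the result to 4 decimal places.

0.1862

Update rule: p ← p + [c·p·(1−p) − e·p]·Δt with Δt = 1.
p: 0.85800 → 0.34101  (Δp = -0.51699)
p: 0.34101 → 0.27886  (Δp = -0.06215)
p: 0.27886 → 0.24213  (Δp = -0.03673)
p: 0.24213 → 0.21747  (Δp = -0.02466)
p: 0.21747 → 0.19968  (Δp = -0.01779)
p: 0.19968 → 0.18623  (Δp = -0.01345)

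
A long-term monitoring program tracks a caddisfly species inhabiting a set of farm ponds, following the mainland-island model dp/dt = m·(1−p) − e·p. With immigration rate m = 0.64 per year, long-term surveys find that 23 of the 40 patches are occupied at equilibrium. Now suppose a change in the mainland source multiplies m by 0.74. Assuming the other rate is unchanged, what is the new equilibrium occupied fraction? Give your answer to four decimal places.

0.5003

Observed p* = 23/40 = 0.57500.
Balance m(1−p*) = e·p* gives e = m(1−p*)/p* = 0.64×0.42500/0.57500 = 0.47304.
New p* = m/(m+e) = 0.47360/(0.47360+0.47304) = 0.50030.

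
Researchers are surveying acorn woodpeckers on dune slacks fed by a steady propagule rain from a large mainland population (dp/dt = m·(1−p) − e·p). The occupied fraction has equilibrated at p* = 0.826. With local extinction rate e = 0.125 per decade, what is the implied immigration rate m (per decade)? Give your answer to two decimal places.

0.59

At equilibrium m(1−p*) = e·p*, so m = e·p*/(1−p*).
m = 0.125 × 0.826 / 0.1740 = 0.1032/0.1740 = 0.5934.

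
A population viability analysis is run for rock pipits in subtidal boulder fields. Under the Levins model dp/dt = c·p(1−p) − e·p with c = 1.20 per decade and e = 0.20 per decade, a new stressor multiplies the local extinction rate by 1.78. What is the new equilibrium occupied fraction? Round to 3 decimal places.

0.703

Before: p* = 1 − 0.20/1.20 = 0.8333.
After the change, c = 1.2, e = 0.356, so p* = 1 − 0.356/1.2 = 0.7033.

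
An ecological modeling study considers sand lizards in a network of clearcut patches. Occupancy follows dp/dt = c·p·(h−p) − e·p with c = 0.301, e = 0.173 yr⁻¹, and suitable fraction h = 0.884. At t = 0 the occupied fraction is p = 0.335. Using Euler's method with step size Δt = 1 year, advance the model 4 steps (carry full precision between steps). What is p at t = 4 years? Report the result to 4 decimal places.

0.3262

Update rule: p ← p + [c·p·(h−p) − e·p]·Δt with Δt = 1.
step 1: Δp = -0.00260, p = 0.33240
step 2: Δp = -0.00232, p = 0.33009
step 3: Δp = -0.00207, p = 0.32802
step 4: Δp = -0.00185, p = 0.32616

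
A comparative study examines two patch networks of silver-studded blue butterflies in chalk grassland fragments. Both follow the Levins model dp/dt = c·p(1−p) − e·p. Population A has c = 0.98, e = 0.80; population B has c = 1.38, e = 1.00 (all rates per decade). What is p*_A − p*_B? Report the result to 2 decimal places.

-0.09

A: p*_A = 1 − 0.80/0.98 = 0.1837.
B: p*_B = 1 − 1.00/1.38 = 0.2754.
p*_A − p*_B = 0.1837 − 0.2754 = -0.0917.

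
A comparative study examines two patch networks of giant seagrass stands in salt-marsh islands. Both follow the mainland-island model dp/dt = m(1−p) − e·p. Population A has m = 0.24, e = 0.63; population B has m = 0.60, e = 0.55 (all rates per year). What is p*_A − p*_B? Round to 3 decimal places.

A: p*_A = m/(m+e) = 0.24/0.8700 = 0.2759.
B: p*_B = 0.60/1.1500 = 0.5217.
p*_A − p*_B = 0.2759 − 0.5217 = -0.2459.

-0.246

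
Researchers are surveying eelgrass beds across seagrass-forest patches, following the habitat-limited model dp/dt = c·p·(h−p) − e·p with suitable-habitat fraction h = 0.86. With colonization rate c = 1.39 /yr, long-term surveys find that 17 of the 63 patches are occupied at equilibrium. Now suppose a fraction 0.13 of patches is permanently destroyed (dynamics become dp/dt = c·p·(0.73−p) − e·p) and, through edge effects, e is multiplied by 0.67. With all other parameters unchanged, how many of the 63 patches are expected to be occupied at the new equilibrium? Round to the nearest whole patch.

21

Observed p* = 17/63 = 0.26984.
Balance c(h−p*) = e gives e = 1.39×(0.86 − 0.26984) = 0.82032.
New p* = 0.73 − e/c = 0.73 − 0.54961/1.39000 = 0.33460.
Expected occupied = 63 × 0.33460 = 21.08 ≈ 21.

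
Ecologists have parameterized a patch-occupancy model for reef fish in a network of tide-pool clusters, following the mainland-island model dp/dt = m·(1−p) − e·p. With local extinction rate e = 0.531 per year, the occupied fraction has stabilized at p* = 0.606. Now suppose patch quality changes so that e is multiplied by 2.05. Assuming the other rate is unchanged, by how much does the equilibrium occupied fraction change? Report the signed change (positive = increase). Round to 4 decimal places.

-0.1773

Balance m(1−p*) = e·p* gives m = e·p*/(1−p*) = 0.531×0.60600/0.39400 = 0.81672.
New p* = m/(m+e) = 0.81672/(0.81672+1.08855) = 0.42866.
Δp* = 0.42866 − 0.60600 = -0.17734.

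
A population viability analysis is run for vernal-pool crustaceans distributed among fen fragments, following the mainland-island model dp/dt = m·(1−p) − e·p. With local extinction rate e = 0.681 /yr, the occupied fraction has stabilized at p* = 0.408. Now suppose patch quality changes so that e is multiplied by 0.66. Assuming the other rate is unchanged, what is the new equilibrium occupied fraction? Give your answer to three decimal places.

Balance m(1−p*) = e·p* gives m = e·p*/(1−p*) = 0.681×0.40800/0.59200 = 0.46934.
New p* = m/(m+e) = 0.46934/(0.46934+0.44946) = 0.51082.

0.511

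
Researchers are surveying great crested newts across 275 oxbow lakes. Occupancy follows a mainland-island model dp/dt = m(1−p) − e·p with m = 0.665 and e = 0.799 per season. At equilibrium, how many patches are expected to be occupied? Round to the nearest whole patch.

125

p* = m/(m+e) = 0.665/1.4640 = 0.4542.
Expected occupied patches = N × p* = 275 × 0.4542 = 124.91 ≈ 125.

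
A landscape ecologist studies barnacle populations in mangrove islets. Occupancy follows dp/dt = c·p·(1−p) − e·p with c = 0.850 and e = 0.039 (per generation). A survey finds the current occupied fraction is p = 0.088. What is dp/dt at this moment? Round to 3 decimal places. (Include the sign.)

0.065

Colonization term: c·p·(1−p) = 0.850×0.088×0.9120 = 0.06822.
Extinction term: e·p = 0.00343.
dp/dt = 0.06822 − 0.00343 = 0.06479.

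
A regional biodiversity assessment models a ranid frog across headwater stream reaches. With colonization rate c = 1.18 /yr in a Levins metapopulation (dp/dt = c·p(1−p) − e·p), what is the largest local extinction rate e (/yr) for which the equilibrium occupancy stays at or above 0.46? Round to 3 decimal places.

0.637

1 − e/c ≥ 0.46 ⇒ e ≤ c(1 − 0.46) = 1.18 × 0.5400.
e_max = 0.6372.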